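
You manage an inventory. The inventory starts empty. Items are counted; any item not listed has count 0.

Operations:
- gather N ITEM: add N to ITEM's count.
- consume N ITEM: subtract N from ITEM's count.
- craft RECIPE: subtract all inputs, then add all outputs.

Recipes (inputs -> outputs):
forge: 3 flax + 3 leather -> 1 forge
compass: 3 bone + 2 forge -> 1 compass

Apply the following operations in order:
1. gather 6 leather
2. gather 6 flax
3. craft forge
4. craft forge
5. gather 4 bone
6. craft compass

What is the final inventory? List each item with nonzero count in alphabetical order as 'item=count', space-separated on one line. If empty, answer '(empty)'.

Answer: bone=1 compass=1

Derivation:
After 1 (gather 6 leather): leather=6
After 2 (gather 6 flax): flax=6 leather=6
After 3 (craft forge): flax=3 forge=1 leather=3
After 4 (craft forge): forge=2
After 5 (gather 4 bone): bone=4 forge=2
After 6 (craft compass): bone=1 compass=1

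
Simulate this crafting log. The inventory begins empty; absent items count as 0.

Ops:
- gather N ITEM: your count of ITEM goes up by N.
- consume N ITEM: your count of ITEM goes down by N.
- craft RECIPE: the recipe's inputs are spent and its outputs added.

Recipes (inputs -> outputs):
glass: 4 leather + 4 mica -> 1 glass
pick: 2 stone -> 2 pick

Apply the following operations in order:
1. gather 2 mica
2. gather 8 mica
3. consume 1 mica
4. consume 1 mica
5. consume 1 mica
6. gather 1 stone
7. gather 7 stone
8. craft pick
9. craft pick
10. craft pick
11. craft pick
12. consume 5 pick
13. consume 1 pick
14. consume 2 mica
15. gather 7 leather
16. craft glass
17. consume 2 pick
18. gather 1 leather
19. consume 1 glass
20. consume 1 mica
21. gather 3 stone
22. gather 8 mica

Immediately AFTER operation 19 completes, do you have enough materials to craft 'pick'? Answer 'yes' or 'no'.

After 1 (gather 2 mica): mica=2
After 2 (gather 8 mica): mica=10
After 3 (consume 1 mica): mica=9
After 4 (consume 1 mica): mica=8
After 5 (consume 1 mica): mica=7
After 6 (gather 1 stone): mica=7 stone=1
After 7 (gather 7 stone): mica=7 stone=8
After 8 (craft pick): mica=7 pick=2 stone=6
After 9 (craft pick): mica=7 pick=4 stone=4
After 10 (craft pick): mica=7 pick=6 stone=2
After 11 (craft pick): mica=7 pick=8
After 12 (consume 5 pick): mica=7 pick=3
After 13 (consume 1 pick): mica=7 pick=2
After 14 (consume 2 mica): mica=5 pick=2
After 15 (gather 7 leather): leather=7 mica=5 pick=2
After 16 (craft glass): glass=1 leather=3 mica=1 pick=2
After 17 (consume 2 pick): glass=1 leather=3 mica=1
After 18 (gather 1 leather): glass=1 leather=4 mica=1
After 19 (consume 1 glass): leather=4 mica=1

Answer: no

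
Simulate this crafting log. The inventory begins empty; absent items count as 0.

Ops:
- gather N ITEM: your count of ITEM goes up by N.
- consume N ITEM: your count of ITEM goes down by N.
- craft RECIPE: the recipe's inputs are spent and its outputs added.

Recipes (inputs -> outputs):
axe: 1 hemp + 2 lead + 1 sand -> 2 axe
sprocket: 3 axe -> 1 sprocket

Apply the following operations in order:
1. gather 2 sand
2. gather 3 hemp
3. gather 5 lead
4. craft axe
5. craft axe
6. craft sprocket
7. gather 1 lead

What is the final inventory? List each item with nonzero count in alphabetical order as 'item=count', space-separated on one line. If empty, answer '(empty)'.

After 1 (gather 2 sand): sand=2
After 2 (gather 3 hemp): hemp=3 sand=2
After 3 (gather 5 lead): hemp=3 lead=5 sand=2
After 4 (craft axe): axe=2 hemp=2 lead=3 sand=1
After 5 (craft axe): axe=4 hemp=1 lead=1
After 6 (craft sprocket): axe=1 hemp=1 lead=1 sprocket=1
After 7 (gather 1 lead): axe=1 hemp=1 lead=2 sprocket=1

Answer: axe=1 hemp=1 lead=2 sprocket=1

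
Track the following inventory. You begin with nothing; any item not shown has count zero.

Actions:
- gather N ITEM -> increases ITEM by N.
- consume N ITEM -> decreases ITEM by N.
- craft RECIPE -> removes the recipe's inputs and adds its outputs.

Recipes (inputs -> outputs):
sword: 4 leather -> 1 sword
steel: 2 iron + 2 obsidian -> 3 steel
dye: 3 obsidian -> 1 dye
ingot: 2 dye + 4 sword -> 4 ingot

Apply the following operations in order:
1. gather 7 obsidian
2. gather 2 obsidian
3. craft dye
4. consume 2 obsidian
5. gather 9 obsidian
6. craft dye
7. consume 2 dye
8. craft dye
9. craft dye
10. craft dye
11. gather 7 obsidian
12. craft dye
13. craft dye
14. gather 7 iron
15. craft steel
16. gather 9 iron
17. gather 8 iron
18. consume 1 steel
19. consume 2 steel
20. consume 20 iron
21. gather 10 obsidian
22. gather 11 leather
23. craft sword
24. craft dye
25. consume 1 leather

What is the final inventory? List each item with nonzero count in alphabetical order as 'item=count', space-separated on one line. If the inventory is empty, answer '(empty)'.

After 1 (gather 7 obsidian): obsidian=7
After 2 (gather 2 obsidian): obsidian=9
After 3 (craft dye): dye=1 obsidian=6
After 4 (consume 2 obsidian): dye=1 obsidian=4
After 5 (gather 9 obsidian): dye=1 obsidian=13
After 6 (craft dye): dye=2 obsidian=10
After 7 (consume 2 dye): obsidian=10
After 8 (craft dye): dye=1 obsidian=7
After 9 (craft dye): dye=2 obsidian=4
After 10 (craft dye): dye=3 obsidian=1
After 11 (gather 7 obsidian): dye=3 obsidian=8
After 12 (craft dye): dye=4 obsidian=5
After 13 (craft dye): dye=5 obsidian=2
After 14 (gather 7 iron): dye=5 iron=7 obsidian=2
After 15 (craft steel): dye=5 iron=5 steel=3
After 16 (gather 9 iron): dye=5 iron=14 steel=3
After 17 (gather 8 iron): dye=5 iron=22 steel=3
After 18 (consume 1 steel): dye=5 iron=22 steel=2
After 19 (consume 2 steel): dye=5 iron=22
After 20 (consume 20 iron): dye=5 iron=2
After 21 (gather 10 obsidian): dye=5 iron=2 obsidian=10
After 22 (gather 11 leather): dye=5 iron=2 leather=11 obsidian=10
After 23 (craft sword): dye=5 iron=2 leather=7 obsidian=10 sword=1
After 24 (craft dye): dye=6 iron=2 leather=7 obsidian=7 sword=1
After 25 (consume 1 leather): dye=6 iron=2 leather=6 obsidian=7 sword=1

Answer: dye=6 iron=2 leather=6 obsidian=7 sword=1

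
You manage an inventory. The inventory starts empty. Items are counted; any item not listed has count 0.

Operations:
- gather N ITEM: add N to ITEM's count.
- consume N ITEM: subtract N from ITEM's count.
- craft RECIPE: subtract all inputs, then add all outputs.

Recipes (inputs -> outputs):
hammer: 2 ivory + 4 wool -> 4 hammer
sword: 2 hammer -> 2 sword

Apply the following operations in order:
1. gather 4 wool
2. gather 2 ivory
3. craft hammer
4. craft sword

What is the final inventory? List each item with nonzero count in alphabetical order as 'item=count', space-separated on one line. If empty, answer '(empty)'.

After 1 (gather 4 wool): wool=4
After 2 (gather 2 ivory): ivory=2 wool=4
After 3 (craft hammer): hammer=4
After 4 (craft sword): hammer=2 sword=2

Answer: hammer=2 sword=2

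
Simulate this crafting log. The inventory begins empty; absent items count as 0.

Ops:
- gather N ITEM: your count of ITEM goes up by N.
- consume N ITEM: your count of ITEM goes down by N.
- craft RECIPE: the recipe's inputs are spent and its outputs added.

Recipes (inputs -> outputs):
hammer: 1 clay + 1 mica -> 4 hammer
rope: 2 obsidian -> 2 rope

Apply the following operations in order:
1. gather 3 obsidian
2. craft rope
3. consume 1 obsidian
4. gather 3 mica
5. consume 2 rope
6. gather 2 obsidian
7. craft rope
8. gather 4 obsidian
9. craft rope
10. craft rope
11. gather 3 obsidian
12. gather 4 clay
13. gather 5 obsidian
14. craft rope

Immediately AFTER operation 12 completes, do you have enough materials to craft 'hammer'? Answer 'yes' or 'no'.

After 1 (gather 3 obsidian): obsidian=3
After 2 (craft rope): obsidian=1 rope=2
After 3 (consume 1 obsidian): rope=2
After 4 (gather 3 mica): mica=3 rope=2
After 5 (consume 2 rope): mica=3
After 6 (gather 2 obsidian): mica=3 obsidian=2
After 7 (craft rope): mica=3 rope=2
After 8 (gather 4 obsidian): mica=3 obsidian=4 rope=2
After 9 (craft rope): mica=3 obsidian=2 rope=4
After 10 (craft rope): mica=3 rope=6
After 11 (gather 3 obsidian): mica=3 obsidian=3 rope=6
After 12 (gather 4 clay): clay=4 mica=3 obsidian=3 rope=6

Answer: yes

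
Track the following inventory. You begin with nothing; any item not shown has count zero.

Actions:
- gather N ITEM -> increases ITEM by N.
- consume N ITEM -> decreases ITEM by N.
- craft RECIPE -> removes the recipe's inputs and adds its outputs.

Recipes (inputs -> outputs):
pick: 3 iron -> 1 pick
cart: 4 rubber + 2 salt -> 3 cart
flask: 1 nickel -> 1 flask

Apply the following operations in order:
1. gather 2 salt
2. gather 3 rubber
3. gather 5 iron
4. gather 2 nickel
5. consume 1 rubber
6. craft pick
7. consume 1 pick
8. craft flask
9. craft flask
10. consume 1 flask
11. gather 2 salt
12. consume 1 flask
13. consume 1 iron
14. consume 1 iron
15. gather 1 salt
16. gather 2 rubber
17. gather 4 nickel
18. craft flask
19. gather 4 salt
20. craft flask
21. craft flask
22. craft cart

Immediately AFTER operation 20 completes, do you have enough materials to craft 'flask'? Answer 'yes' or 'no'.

After 1 (gather 2 salt): salt=2
After 2 (gather 3 rubber): rubber=3 salt=2
After 3 (gather 5 iron): iron=5 rubber=3 salt=2
After 4 (gather 2 nickel): iron=5 nickel=2 rubber=3 salt=2
After 5 (consume 1 rubber): iron=5 nickel=2 rubber=2 salt=2
After 6 (craft pick): iron=2 nickel=2 pick=1 rubber=2 salt=2
After 7 (consume 1 pick): iron=2 nickel=2 rubber=2 salt=2
After 8 (craft flask): flask=1 iron=2 nickel=1 rubber=2 salt=2
After 9 (craft flask): flask=2 iron=2 rubber=2 salt=2
After 10 (consume 1 flask): flask=1 iron=2 rubber=2 salt=2
After 11 (gather 2 salt): flask=1 iron=2 rubber=2 salt=4
After 12 (consume 1 flask): iron=2 rubber=2 salt=4
After 13 (consume 1 iron): iron=1 rubber=2 salt=4
After 14 (consume 1 iron): rubber=2 salt=4
After 15 (gather 1 salt): rubber=2 salt=5
After 16 (gather 2 rubber): rubber=4 salt=5
After 17 (gather 4 nickel): nickel=4 rubber=4 salt=5
After 18 (craft flask): flask=1 nickel=3 rubber=4 salt=5
After 19 (gather 4 salt): flask=1 nickel=3 rubber=4 salt=9
After 20 (craft flask): flask=2 nickel=2 rubber=4 salt=9

Answer: yes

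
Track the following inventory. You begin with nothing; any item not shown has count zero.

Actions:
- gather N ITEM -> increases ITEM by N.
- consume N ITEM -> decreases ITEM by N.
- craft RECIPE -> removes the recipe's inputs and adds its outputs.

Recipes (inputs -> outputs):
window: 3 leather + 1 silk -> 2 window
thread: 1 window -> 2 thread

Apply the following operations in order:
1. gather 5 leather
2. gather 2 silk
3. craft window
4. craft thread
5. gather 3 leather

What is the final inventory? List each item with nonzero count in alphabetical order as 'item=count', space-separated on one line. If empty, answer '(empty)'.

Answer: leather=5 silk=1 thread=2 window=1

Derivation:
After 1 (gather 5 leather): leather=5
After 2 (gather 2 silk): leather=5 silk=2
After 3 (craft window): leather=2 silk=1 window=2
After 4 (craft thread): leather=2 silk=1 thread=2 window=1
After 5 (gather 3 leather): leather=5 silk=1 thread=2 window=1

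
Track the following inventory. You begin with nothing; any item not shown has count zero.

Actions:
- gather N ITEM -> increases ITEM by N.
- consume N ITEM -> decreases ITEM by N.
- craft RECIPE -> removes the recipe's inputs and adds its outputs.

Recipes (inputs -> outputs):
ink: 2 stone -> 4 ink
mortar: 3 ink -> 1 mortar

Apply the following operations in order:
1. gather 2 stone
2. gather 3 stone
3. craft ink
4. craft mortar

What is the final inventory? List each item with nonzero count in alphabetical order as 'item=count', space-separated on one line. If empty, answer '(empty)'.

Answer: ink=1 mortar=1 stone=3

Derivation:
After 1 (gather 2 stone): stone=2
After 2 (gather 3 stone): stone=5
After 3 (craft ink): ink=4 stone=3
After 4 (craft mortar): ink=1 mortar=1 stone=3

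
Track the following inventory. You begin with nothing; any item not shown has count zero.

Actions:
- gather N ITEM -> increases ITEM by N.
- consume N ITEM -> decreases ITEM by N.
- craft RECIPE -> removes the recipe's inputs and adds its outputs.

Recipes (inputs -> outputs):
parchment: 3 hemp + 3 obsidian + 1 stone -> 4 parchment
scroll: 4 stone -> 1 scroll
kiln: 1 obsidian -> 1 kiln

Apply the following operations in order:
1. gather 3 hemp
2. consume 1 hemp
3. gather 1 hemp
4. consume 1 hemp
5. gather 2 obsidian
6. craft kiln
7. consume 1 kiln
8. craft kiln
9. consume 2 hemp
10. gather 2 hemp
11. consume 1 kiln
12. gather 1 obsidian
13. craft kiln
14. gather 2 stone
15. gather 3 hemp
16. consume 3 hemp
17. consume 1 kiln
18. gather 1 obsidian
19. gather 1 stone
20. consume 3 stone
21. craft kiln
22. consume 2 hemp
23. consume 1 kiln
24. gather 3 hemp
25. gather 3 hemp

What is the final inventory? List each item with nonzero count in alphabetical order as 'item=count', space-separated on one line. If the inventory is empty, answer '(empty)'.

Answer: hemp=6

Derivation:
After 1 (gather 3 hemp): hemp=3
After 2 (consume 1 hemp): hemp=2
After 3 (gather 1 hemp): hemp=3
After 4 (consume 1 hemp): hemp=2
After 5 (gather 2 obsidian): hemp=2 obsidian=2
After 6 (craft kiln): hemp=2 kiln=1 obsidian=1
After 7 (consume 1 kiln): hemp=2 obsidian=1
After 8 (craft kiln): hemp=2 kiln=1
After 9 (consume 2 hemp): kiln=1
After 10 (gather 2 hemp): hemp=2 kiln=1
After 11 (consume 1 kiln): hemp=2
After 12 (gather 1 obsidian): hemp=2 obsidian=1
After 13 (craft kiln): hemp=2 kiln=1
After 14 (gather 2 stone): hemp=2 kiln=1 stone=2
After 15 (gather 3 hemp): hemp=5 kiln=1 stone=2
After 16 (consume 3 hemp): hemp=2 kiln=1 stone=2
After 17 (consume 1 kiln): hemp=2 stone=2
After 18 (gather 1 obsidian): hemp=2 obsidian=1 stone=2
After 19 (gather 1 stone): hemp=2 obsidian=1 stone=3
After 20 (consume 3 stone): hemp=2 obsidian=1
After 21 (craft kiln): hemp=2 kiln=1
After 22 (consume 2 hemp): kiln=1
After 23 (consume 1 kiln): (empty)
After 24 (gather 3 hemp): hemp=3
After 25 (gather 3 hemp): hemp=6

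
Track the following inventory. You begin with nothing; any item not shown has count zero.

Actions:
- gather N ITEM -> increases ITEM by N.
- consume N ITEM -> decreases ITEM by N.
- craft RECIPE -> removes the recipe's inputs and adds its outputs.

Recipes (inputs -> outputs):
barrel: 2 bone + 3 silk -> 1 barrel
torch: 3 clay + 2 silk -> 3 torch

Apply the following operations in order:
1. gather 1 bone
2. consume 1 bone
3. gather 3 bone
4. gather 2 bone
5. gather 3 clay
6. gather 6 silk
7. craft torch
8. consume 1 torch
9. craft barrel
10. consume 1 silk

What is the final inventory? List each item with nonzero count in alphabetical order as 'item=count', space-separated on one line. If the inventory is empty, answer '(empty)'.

After 1 (gather 1 bone): bone=1
After 2 (consume 1 bone): (empty)
After 3 (gather 3 bone): bone=3
After 4 (gather 2 bone): bone=5
After 5 (gather 3 clay): bone=5 clay=3
After 6 (gather 6 silk): bone=5 clay=3 silk=6
After 7 (craft torch): bone=5 silk=4 torch=3
After 8 (consume 1 torch): bone=5 silk=4 torch=2
After 9 (craft barrel): barrel=1 bone=3 silk=1 torch=2
After 10 (consume 1 silk): barrel=1 bone=3 torch=2

Answer: barrel=1 bone=3 torch=2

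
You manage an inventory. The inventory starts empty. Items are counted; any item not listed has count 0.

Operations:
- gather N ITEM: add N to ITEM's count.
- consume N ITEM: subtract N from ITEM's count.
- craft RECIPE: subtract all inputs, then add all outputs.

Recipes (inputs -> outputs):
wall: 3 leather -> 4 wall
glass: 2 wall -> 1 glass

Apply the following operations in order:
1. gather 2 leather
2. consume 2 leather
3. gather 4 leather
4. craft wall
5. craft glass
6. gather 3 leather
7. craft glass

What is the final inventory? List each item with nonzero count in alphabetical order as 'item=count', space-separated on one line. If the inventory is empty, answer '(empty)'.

After 1 (gather 2 leather): leather=2
After 2 (consume 2 leather): (empty)
After 3 (gather 4 leather): leather=4
After 4 (craft wall): leather=1 wall=4
After 5 (craft glass): glass=1 leather=1 wall=2
After 6 (gather 3 leather): glass=1 leather=4 wall=2
After 7 (craft glass): glass=2 leather=4

Answer: glass=2 leather=4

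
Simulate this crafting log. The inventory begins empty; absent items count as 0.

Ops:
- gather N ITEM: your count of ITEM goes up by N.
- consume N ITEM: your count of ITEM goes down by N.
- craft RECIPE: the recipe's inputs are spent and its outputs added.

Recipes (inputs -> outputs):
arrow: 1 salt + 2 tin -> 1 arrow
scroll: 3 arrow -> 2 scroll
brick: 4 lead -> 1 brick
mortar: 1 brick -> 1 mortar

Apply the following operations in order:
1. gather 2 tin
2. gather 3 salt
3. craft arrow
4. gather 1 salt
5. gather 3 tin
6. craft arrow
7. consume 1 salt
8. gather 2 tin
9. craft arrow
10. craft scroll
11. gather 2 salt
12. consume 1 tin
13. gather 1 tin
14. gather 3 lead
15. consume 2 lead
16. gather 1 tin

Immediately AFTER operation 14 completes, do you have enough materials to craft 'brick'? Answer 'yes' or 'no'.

After 1 (gather 2 tin): tin=2
After 2 (gather 3 salt): salt=3 tin=2
After 3 (craft arrow): arrow=1 salt=2
After 4 (gather 1 salt): arrow=1 salt=3
After 5 (gather 3 tin): arrow=1 salt=3 tin=3
After 6 (craft arrow): arrow=2 salt=2 tin=1
After 7 (consume 1 salt): arrow=2 salt=1 tin=1
After 8 (gather 2 tin): arrow=2 salt=1 tin=3
After 9 (craft arrow): arrow=3 tin=1
After 10 (craft scroll): scroll=2 tin=1
After 11 (gather 2 salt): salt=2 scroll=2 tin=1
After 12 (consume 1 tin): salt=2 scroll=2
After 13 (gather 1 tin): salt=2 scroll=2 tin=1
After 14 (gather 3 lead): lead=3 salt=2 scroll=2 tin=1

Answer: no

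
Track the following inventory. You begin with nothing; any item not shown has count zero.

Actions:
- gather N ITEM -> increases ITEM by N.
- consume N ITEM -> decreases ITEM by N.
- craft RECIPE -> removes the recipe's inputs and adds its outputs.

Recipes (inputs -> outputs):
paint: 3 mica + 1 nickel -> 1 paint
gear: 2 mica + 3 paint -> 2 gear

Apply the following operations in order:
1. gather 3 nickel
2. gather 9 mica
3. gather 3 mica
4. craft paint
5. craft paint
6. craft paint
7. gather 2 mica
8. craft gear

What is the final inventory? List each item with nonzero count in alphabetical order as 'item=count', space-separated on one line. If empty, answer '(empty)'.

Answer: gear=2 mica=3

Derivation:
After 1 (gather 3 nickel): nickel=3
After 2 (gather 9 mica): mica=9 nickel=3
After 3 (gather 3 mica): mica=12 nickel=3
After 4 (craft paint): mica=9 nickel=2 paint=1
After 5 (craft paint): mica=6 nickel=1 paint=2
After 6 (craft paint): mica=3 paint=3
After 7 (gather 2 mica): mica=5 paint=3
After 8 (craft gear): gear=2 mica=3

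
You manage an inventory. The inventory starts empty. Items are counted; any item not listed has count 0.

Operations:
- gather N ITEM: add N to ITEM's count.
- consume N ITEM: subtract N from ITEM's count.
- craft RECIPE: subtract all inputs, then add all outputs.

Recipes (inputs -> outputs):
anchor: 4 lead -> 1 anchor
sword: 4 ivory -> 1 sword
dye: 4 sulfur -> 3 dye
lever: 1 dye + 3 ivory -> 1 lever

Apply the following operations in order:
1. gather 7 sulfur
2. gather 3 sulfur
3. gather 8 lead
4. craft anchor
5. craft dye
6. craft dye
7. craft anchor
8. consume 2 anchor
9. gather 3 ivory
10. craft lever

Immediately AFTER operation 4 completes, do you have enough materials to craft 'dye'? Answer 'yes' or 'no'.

Answer: yes

Derivation:
After 1 (gather 7 sulfur): sulfur=7
After 2 (gather 3 sulfur): sulfur=10
After 3 (gather 8 lead): lead=8 sulfur=10
After 4 (craft anchor): anchor=1 lead=4 sulfur=10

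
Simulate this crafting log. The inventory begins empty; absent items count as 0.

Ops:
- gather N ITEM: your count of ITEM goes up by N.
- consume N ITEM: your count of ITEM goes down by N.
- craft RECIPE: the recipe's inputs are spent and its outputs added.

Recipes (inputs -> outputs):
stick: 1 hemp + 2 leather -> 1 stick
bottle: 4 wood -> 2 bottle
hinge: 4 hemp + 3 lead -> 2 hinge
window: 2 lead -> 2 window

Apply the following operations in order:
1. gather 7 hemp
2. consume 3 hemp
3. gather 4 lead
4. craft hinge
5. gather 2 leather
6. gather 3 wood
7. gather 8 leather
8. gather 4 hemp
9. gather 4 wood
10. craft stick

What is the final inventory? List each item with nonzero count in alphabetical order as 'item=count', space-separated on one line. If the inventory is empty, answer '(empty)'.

Answer: hemp=3 hinge=2 lead=1 leather=8 stick=1 wood=7

Derivation:
After 1 (gather 7 hemp): hemp=7
After 2 (consume 3 hemp): hemp=4
After 3 (gather 4 lead): hemp=4 lead=4
After 4 (craft hinge): hinge=2 lead=1
After 5 (gather 2 leather): hinge=2 lead=1 leather=2
After 6 (gather 3 wood): hinge=2 lead=1 leather=2 wood=3
After 7 (gather 8 leather): hinge=2 lead=1 leather=10 wood=3
After 8 (gather 4 hemp): hemp=4 hinge=2 lead=1 leather=10 wood=3
After 9 (gather 4 wood): hemp=4 hinge=2 lead=1 leather=10 wood=7
After 10 (craft stick): hemp=3 hinge=2 lead=1 leather=8 stick=1 wood=7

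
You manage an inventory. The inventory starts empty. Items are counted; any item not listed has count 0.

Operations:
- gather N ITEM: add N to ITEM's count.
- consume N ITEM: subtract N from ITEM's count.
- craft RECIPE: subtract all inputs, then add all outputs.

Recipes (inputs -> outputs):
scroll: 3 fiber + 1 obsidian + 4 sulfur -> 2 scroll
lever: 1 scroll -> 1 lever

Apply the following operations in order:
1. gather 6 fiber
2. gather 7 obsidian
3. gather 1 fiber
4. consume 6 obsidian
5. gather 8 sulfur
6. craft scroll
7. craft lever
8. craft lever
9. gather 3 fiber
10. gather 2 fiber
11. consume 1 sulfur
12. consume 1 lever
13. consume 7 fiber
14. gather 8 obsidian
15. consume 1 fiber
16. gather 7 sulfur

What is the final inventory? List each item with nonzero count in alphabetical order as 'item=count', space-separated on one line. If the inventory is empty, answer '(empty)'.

Answer: fiber=1 lever=1 obsidian=8 sulfur=10

Derivation:
After 1 (gather 6 fiber): fiber=6
After 2 (gather 7 obsidian): fiber=6 obsidian=7
After 3 (gather 1 fiber): fiber=7 obsidian=7
After 4 (consume 6 obsidian): fiber=7 obsidian=1
After 5 (gather 8 sulfur): fiber=7 obsidian=1 sulfur=8
After 6 (craft scroll): fiber=4 scroll=2 sulfur=4
After 7 (craft lever): fiber=4 lever=1 scroll=1 sulfur=4
After 8 (craft lever): fiber=4 lever=2 sulfur=4
After 9 (gather 3 fiber): fiber=7 lever=2 sulfur=4
After 10 (gather 2 fiber): fiber=9 lever=2 sulfur=4
After 11 (consume 1 sulfur): fiber=9 lever=2 sulfur=3
After 12 (consume 1 lever): fiber=9 lever=1 sulfur=3
After 13 (consume 7 fiber): fiber=2 lever=1 sulfur=3
After 14 (gather 8 obsidian): fiber=2 lever=1 obsidian=8 sulfur=3
After 15 (consume 1 fiber): fiber=1 lever=1 obsidian=8 sulfur=3
After 16 (gather 7 sulfur): fiber=1 lever=1 obsidian=8 sulfur=10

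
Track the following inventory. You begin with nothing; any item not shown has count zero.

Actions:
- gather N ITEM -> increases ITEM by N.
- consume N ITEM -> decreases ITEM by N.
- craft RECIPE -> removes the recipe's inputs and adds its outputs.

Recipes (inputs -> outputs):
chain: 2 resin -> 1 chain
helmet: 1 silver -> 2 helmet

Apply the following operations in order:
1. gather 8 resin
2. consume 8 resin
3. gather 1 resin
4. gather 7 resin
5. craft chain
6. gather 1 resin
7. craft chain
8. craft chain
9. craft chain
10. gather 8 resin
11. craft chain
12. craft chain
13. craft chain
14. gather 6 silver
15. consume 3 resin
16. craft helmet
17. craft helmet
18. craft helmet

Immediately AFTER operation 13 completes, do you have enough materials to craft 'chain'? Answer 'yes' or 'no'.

Answer: yes

Derivation:
After 1 (gather 8 resin): resin=8
After 2 (consume 8 resin): (empty)
After 3 (gather 1 resin): resin=1
After 4 (gather 7 resin): resin=8
After 5 (craft chain): chain=1 resin=6
After 6 (gather 1 resin): chain=1 resin=7
After 7 (craft chain): chain=2 resin=5
After 8 (craft chain): chain=3 resin=3
After 9 (craft chain): chain=4 resin=1
After 10 (gather 8 resin): chain=4 resin=9
After 11 (craft chain): chain=5 resin=7
After 12 (craft chain): chain=6 resin=5
After 13 (craft chain): chain=7 resin=3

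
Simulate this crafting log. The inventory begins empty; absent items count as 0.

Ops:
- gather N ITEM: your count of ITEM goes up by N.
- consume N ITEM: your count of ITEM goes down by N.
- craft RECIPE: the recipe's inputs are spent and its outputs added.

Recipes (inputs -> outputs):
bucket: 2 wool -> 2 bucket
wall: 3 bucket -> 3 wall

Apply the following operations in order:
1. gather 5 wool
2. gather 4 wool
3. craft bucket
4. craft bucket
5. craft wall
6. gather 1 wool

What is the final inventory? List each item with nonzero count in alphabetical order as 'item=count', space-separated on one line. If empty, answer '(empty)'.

Answer: bucket=1 wall=3 wool=6

Derivation:
After 1 (gather 5 wool): wool=5
After 2 (gather 4 wool): wool=9
After 3 (craft bucket): bucket=2 wool=7
After 4 (craft bucket): bucket=4 wool=5
After 5 (craft wall): bucket=1 wall=3 wool=5
After 6 (gather 1 wool): bucket=1 wall=3 wool=6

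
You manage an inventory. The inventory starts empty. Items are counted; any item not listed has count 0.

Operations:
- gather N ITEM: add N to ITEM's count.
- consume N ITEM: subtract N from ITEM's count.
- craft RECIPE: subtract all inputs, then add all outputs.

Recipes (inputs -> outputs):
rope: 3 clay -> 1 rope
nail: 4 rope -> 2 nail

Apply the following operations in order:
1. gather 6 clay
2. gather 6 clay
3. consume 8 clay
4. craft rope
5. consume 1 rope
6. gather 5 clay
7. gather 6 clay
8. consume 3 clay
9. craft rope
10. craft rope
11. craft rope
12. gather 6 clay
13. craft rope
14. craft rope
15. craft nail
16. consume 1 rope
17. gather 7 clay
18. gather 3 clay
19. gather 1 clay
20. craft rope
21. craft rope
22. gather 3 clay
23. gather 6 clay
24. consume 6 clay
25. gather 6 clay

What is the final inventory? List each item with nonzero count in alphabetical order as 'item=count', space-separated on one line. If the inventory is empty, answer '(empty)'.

After 1 (gather 6 clay): clay=6
After 2 (gather 6 clay): clay=12
After 3 (consume 8 clay): clay=4
After 4 (craft rope): clay=1 rope=1
After 5 (consume 1 rope): clay=1
After 6 (gather 5 clay): clay=6
After 7 (gather 6 clay): clay=12
After 8 (consume 3 clay): clay=9
After 9 (craft rope): clay=6 rope=1
After 10 (craft rope): clay=3 rope=2
After 11 (craft rope): rope=3
After 12 (gather 6 clay): clay=6 rope=3
After 13 (craft rope): clay=3 rope=4
After 14 (craft rope): rope=5
After 15 (craft nail): nail=2 rope=1
After 16 (consume 1 rope): nail=2
After 17 (gather 7 clay): clay=7 nail=2
After 18 (gather 3 clay): clay=10 nail=2
After 19 (gather 1 clay): clay=11 nail=2
After 20 (craft rope): clay=8 nail=2 rope=1
After 21 (craft rope): clay=5 nail=2 rope=2
After 22 (gather 3 clay): clay=8 nail=2 rope=2
After 23 (gather 6 clay): clay=14 nail=2 rope=2
After 24 (consume 6 clay): clay=8 nail=2 rope=2
After 25 (gather 6 clay): clay=14 nail=2 rope=2

Answer: clay=14 nail=2 rope=2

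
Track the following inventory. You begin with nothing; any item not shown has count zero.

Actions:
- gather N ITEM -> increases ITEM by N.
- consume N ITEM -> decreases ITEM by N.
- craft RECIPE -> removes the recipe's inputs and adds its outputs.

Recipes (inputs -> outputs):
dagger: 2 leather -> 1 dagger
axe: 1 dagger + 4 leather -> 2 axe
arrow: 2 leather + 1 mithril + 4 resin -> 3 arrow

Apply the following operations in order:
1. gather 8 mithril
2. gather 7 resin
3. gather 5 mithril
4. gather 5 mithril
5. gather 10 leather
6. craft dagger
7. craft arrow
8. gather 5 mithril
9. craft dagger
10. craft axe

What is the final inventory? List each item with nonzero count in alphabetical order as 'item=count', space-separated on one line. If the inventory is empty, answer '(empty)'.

After 1 (gather 8 mithril): mithril=8
After 2 (gather 7 resin): mithril=8 resin=7
After 3 (gather 5 mithril): mithril=13 resin=7
After 4 (gather 5 mithril): mithril=18 resin=7
After 5 (gather 10 leather): leather=10 mithril=18 resin=7
After 6 (craft dagger): dagger=1 leather=8 mithril=18 resin=7
After 7 (craft arrow): arrow=3 dagger=1 leather=6 mithril=17 resin=3
After 8 (gather 5 mithril): arrow=3 dagger=1 leather=6 mithril=22 resin=3
After 9 (craft dagger): arrow=3 dagger=2 leather=4 mithril=22 resin=3
After 10 (craft axe): arrow=3 axe=2 dagger=1 mithril=22 resin=3

Answer: arrow=3 axe=2 dagger=1 mithril=22 resin=3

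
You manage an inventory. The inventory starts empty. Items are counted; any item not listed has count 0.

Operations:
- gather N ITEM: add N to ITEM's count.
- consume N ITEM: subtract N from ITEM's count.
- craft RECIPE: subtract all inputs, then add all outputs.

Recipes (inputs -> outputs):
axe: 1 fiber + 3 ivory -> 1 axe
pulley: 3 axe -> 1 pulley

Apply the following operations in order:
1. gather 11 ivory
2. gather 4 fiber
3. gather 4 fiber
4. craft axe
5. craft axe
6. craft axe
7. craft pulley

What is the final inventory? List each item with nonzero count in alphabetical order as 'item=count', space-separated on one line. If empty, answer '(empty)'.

After 1 (gather 11 ivory): ivory=11
After 2 (gather 4 fiber): fiber=4 ivory=11
After 3 (gather 4 fiber): fiber=8 ivory=11
After 4 (craft axe): axe=1 fiber=7 ivory=8
After 5 (craft axe): axe=2 fiber=6 ivory=5
After 6 (craft axe): axe=3 fiber=5 ivory=2
After 7 (craft pulley): fiber=5 ivory=2 pulley=1

Answer: fiber=5 ivory=2 pulley=1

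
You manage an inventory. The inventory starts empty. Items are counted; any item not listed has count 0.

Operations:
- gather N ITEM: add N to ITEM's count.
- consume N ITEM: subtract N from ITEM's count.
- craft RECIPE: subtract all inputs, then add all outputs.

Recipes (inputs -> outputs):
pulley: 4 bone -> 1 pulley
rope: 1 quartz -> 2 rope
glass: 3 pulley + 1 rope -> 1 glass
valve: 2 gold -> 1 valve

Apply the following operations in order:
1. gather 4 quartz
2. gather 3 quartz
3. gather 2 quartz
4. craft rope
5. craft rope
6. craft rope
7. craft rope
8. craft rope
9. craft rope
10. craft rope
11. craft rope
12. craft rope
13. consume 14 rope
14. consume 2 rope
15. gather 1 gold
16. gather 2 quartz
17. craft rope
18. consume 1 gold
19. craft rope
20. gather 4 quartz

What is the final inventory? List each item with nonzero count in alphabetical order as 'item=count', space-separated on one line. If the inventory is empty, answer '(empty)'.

After 1 (gather 4 quartz): quartz=4
After 2 (gather 3 quartz): quartz=7
After 3 (gather 2 quartz): quartz=9
After 4 (craft rope): quartz=8 rope=2
After 5 (craft rope): quartz=7 rope=4
After 6 (craft rope): quartz=6 rope=6
After 7 (craft rope): quartz=5 rope=8
After 8 (craft rope): quartz=4 rope=10
After 9 (craft rope): quartz=3 rope=12
After 10 (craft rope): quartz=2 rope=14
After 11 (craft rope): quartz=1 rope=16
After 12 (craft rope): rope=18
After 13 (consume 14 rope): rope=4
After 14 (consume 2 rope): rope=2
After 15 (gather 1 gold): gold=1 rope=2
After 16 (gather 2 quartz): gold=1 quartz=2 rope=2
After 17 (craft rope): gold=1 quartz=1 rope=4
After 18 (consume 1 gold): quartz=1 rope=4
After 19 (craft rope): rope=6
After 20 (gather 4 quartz): quartz=4 rope=6

Answer: quartz=4 rope=6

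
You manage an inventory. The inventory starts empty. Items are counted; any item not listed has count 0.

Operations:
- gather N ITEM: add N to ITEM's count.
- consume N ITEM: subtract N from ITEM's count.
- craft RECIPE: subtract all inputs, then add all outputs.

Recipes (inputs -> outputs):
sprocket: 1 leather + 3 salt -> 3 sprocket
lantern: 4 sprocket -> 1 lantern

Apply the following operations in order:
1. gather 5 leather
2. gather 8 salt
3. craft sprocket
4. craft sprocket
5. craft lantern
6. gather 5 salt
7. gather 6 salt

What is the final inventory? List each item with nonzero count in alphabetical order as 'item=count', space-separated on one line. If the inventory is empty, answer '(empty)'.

After 1 (gather 5 leather): leather=5
After 2 (gather 8 salt): leather=5 salt=8
After 3 (craft sprocket): leather=4 salt=5 sprocket=3
After 4 (craft sprocket): leather=3 salt=2 sprocket=6
After 5 (craft lantern): lantern=1 leather=3 salt=2 sprocket=2
After 6 (gather 5 salt): lantern=1 leather=3 salt=7 sprocket=2
After 7 (gather 6 salt): lantern=1 leather=3 salt=13 sprocket=2

Answer: lantern=1 leather=3 salt=13 sprocket=2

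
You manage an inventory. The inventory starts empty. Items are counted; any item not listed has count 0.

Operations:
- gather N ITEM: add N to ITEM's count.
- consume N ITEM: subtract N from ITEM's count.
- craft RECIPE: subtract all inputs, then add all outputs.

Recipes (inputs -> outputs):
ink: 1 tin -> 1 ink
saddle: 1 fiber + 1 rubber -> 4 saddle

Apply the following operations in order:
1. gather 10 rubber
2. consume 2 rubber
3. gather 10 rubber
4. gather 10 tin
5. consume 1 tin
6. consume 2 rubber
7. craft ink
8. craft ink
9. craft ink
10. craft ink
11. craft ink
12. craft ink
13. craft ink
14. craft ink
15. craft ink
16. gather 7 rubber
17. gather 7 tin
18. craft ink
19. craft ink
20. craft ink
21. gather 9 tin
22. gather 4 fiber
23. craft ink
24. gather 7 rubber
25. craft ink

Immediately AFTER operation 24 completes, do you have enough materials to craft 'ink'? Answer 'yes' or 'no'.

After 1 (gather 10 rubber): rubber=10
After 2 (consume 2 rubber): rubber=8
After 3 (gather 10 rubber): rubber=18
After 4 (gather 10 tin): rubber=18 tin=10
After 5 (consume 1 tin): rubber=18 tin=9
After 6 (consume 2 rubber): rubber=16 tin=9
After 7 (craft ink): ink=1 rubber=16 tin=8
After 8 (craft ink): ink=2 rubber=16 tin=7
After 9 (craft ink): ink=3 rubber=16 tin=6
After 10 (craft ink): ink=4 rubber=16 tin=5
After 11 (craft ink): ink=5 rubber=16 tin=4
After 12 (craft ink): ink=6 rubber=16 tin=3
After 13 (craft ink): ink=7 rubber=16 tin=2
After 14 (craft ink): ink=8 rubber=16 tin=1
After 15 (craft ink): ink=9 rubber=16
After 16 (gather 7 rubber): ink=9 rubber=23
After 17 (gather 7 tin): ink=9 rubber=23 tin=7
After 18 (craft ink): ink=10 rubber=23 tin=6
After 19 (craft ink): ink=11 rubber=23 tin=5
After 20 (craft ink): ink=12 rubber=23 tin=4
After 21 (gather 9 tin): ink=12 rubber=23 tin=13
After 22 (gather 4 fiber): fiber=4 ink=12 rubber=23 tin=13
After 23 (craft ink): fiber=4 ink=13 rubber=23 tin=12
After 24 (gather 7 rubber): fiber=4 ink=13 rubber=30 tin=12

Answer: yes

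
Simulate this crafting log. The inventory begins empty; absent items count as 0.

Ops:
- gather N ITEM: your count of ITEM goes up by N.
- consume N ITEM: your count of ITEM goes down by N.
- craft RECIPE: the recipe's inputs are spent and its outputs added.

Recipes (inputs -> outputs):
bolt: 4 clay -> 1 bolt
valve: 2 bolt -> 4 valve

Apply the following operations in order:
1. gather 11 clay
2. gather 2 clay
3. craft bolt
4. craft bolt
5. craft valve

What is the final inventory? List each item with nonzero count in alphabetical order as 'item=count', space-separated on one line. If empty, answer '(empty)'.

Answer: clay=5 valve=4

Derivation:
After 1 (gather 11 clay): clay=11
After 2 (gather 2 clay): clay=13
After 3 (craft bolt): bolt=1 clay=9
After 4 (craft bolt): bolt=2 clay=5
After 5 (craft valve): clay=5 valve=4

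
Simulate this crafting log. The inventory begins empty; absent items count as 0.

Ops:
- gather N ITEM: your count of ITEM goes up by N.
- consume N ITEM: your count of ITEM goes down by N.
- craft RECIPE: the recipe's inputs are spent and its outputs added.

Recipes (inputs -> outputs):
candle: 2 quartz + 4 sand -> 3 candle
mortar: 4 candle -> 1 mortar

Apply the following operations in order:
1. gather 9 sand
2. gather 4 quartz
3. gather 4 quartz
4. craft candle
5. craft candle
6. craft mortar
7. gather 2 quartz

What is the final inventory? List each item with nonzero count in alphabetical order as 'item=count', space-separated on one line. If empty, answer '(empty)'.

Answer: candle=2 mortar=1 quartz=6 sand=1

Derivation:
After 1 (gather 9 sand): sand=9
After 2 (gather 4 quartz): quartz=4 sand=9
After 3 (gather 4 quartz): quartz=8 sand=9
After 4 (craft candle): candle=3 quartz=6 sand=5
After 5 (craft candle): candle=6 quartz=4 sand=1
After 6 (craft mortar): candle=2 mortar=1 quartz=4 sand=1
After 7 (gather 2 quartz): candle=2 mortar=1 quartz=6 sand=1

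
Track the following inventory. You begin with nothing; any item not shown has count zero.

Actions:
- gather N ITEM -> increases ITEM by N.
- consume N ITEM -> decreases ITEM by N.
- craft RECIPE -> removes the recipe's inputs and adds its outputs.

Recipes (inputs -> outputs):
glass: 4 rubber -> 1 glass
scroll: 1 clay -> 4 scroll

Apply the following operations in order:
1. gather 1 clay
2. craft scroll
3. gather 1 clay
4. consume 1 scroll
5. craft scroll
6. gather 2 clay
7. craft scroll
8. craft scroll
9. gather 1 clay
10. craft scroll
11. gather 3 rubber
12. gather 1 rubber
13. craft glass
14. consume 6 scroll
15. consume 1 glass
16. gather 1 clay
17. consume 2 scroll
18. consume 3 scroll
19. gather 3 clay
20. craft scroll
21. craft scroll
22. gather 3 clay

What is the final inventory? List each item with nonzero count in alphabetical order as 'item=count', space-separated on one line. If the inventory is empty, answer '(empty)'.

After 1 (gather 1 clay): clay=1
After 2 (craft scroll): scroll=4
After 3 (gather 1 clay): clay=1 scroll=4
After 4 (consume 1 scroll): clay=1 scroll=3
After 5 (craft scroll): scroll=7
After 6 (gather 2 clay): clay=2 scroll=7
After 7 (craft scroll): clay=1 scroll=11
After 8 (craft scroll): scroll=15
After 9 (gather 1 clay): clay=1 scroll=15
After 10 (craft scroll): scroll=19
After 11 (gather 3 rubber): rubber=3 scroll=19
After 12 (gather 1 rubber): rubber=4 scroll=19
After 13 (craft glass): glass=1 scroll=19
After 14 (consume 6 scroll): glass=1 scroll=13
After 15 (consume 1 glass): scroll=13
After 16 (gather 1 clay): clay=1 scroll=13
After 17 (consume 2 scroll): clay=1 scroll=11
After 18 (consume 3 scroll): clay=1 scroll=8
After 19 (gather 3 clay): clay=4 scroll=8
After 20 (craft scroll): clay=3 scroll=12
After 21 (craft scroll): clay=2 scroll=16
After 22 (gather 3 clay): clay=5 scroll=16

Answer: clay=5 scroll=16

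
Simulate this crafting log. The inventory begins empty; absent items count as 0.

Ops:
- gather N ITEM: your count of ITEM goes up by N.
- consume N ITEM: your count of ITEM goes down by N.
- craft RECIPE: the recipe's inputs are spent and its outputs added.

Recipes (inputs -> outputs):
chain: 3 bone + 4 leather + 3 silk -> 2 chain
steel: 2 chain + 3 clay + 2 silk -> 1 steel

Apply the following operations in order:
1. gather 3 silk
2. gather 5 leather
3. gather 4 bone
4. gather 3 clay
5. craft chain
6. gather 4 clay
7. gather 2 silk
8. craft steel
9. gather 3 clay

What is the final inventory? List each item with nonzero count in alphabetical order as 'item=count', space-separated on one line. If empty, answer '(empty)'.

After 1 (gather 3 silk): silk=3
After 2 (gather 5 leather): leather=5 silk=3
After 3 (gather 4 bone): bone=4 leather=5 silk=3
After 4 (gather 3 clay): bone=4 clay=3 leather=5 silk=3
After 5 (craft chain): bone=1 chain=2 clay=3 leather=1
After 6 (gather 4 clay): bone=1 chain=2 clay=7 leather=1
After 7 (gather 2 silk): bone=1 chain=2 clay=7 leather=1 silk=2
After 8 (craft steel): bone=1 clay=4 leather=1 steel=1
After 9 (gather 3 clay): bone=1 clay=7 leather=1 steel=1

Answer: bone=1 clay=7 leather=1 steel=1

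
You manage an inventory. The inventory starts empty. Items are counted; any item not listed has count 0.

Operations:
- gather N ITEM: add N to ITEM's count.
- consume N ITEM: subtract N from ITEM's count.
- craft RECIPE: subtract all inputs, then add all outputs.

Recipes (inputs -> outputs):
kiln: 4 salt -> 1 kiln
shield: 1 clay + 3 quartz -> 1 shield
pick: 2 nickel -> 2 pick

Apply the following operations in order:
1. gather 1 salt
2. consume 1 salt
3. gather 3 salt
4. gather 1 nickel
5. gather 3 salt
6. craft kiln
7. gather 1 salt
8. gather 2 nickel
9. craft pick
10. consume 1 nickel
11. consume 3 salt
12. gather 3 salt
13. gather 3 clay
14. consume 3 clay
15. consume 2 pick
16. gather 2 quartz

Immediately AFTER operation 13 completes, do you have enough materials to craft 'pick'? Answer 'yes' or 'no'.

Answer: no

Derivation:
After 1 (gather 1 salt): salt=1
After 2 (consume 1 salt): (empty)
After 3 (gather 3 salt): salt=3
After 4 (gather 1 nickel): nickel=1 salt=3
After 5 (gather 3 salt): nickel=1 salt=6
After 6 (craft kiln): kiln=1 nickel=1 salt=2
After 7 (gather 1 salt): kiln=1 nickel=1 salt=3
After 8 (gather 2 nickel): kiln=1 nickel=3 salt=3
After 9 (craft pick): kiln=1 nickel=1 pick=2 salt=3
After 10 (consume 1 nickel): kiln=1 pick=2 salt=3
After 11 (consume 3 salt): kiln=1 pick=2
After 12 (gather 3 salt): kiln=1 pick=2 salt=3
After 13 (gather 3 clay): clay=3 kiln=1 pick=2 salt=3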